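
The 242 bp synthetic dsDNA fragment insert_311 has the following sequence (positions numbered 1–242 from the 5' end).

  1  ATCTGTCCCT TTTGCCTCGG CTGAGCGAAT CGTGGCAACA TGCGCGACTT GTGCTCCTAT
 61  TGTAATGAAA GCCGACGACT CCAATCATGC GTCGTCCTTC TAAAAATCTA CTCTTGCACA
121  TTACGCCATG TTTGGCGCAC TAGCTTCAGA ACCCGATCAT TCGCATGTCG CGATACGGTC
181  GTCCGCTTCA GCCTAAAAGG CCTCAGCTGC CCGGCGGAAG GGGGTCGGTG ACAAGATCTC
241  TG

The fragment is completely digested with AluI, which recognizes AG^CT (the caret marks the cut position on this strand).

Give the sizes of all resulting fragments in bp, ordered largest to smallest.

AluI sites (AGCT) start at positions 142, 205.
AluI cuts after base 2 of each site, so after positions 143, 206.
Linear molecule, 2 cuts → 3 fragments:
  1–143 → 143 bp
  144–206 → 63 bp
  207–242 → 36 bp
Sorted largest to smallest: 143, 63, 36 bp.

143, 63, 36 bp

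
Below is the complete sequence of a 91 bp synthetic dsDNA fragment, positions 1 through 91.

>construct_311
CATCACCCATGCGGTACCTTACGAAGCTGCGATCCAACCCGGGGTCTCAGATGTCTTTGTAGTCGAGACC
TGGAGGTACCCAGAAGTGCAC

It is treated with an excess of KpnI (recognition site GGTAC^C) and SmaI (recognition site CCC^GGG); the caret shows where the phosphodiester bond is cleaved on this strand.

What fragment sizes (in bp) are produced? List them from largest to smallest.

39, 23, 17, 12 bp

KpnI sites (GGTACC) start at positions 13, 75.
KpnI cuts after base 5 of each site (before the last base), so after positions 17, 79.
The SmaI site (CCCGGG) starts at position 38.
SmaI cuts after base 3 of each site, so after position 40.
Combined cut positions: 17, 40, 79.
Linear molecule, 3 cuts → 4 fragments:
  1–17 → 17 bp
  18–40 → 23 bp
  41–79 → 39 bp
  80–91 → 12 bp
Sorted largest to smallest: 39, 23, 17, 12 bp.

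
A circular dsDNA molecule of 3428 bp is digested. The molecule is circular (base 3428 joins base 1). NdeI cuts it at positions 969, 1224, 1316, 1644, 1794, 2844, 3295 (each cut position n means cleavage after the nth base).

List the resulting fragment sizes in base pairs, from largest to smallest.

Circular molecule, 7 cuts → 7 fragments:
  1224 − 969 = 255 bp
  1316 − 1224 = 92 bp
  1644 − 1316 = 328 bp
  1794 − 1644 = 150 bp
  2844 − 1794 = 1050 bp
  3295 − 2844 = 451 bp
  wrap: 3428 − 3295 + 969 = 1102 bp
Sorted largest to smallest: 1102, 1050, 451, 328, 255, 150, 92 bp.

1102, 1050, 451, 328, 255, 150, 92 bp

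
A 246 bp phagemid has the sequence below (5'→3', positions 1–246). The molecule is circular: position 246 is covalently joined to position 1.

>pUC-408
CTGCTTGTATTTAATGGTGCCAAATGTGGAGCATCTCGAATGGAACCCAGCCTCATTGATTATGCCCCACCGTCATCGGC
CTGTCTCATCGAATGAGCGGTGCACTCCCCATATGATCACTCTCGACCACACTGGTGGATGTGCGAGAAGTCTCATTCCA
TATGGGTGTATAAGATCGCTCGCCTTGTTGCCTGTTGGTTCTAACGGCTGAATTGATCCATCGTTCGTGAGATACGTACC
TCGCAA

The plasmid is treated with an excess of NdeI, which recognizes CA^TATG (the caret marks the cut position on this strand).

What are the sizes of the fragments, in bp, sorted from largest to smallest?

NdeI sites (CATATG) start at positions 110, 159.
NdeI cuts after base 2 of each site, so after positions 111, 160.
Circular molecule, 2 cuts → 2 fragments:
  112–160 → 49 bp
  161–246 then 1–111 → 86 + 111 = 197 bp
Sorted largest to smallest: 197, 49 bp.

197, 49 bp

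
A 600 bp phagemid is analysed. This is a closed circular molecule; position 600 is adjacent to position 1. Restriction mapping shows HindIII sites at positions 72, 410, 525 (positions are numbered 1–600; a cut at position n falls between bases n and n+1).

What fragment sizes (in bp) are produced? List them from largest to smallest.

338, 147, 115 bp

Circular molecule, 3 cuts → 3 fragments:
  410 − 72 = 338 bp
  525 − 410 = 115 bp
  wrap: 600 − 525 + 72 = 147 bp
Sorted largest to smallest: 338, 147, 115 bp.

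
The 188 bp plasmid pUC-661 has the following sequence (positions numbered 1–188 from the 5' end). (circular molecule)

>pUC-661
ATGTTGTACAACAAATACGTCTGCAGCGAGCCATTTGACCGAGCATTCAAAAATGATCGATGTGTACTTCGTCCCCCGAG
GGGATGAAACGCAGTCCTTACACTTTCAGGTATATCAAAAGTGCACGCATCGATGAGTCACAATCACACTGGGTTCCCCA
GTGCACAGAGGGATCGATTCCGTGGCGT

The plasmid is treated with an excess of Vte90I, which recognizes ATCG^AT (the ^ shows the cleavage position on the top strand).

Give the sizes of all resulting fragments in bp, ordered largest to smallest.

73, 71, 44 bp

Vte90I sites (ATCGAT) start at positions 56, 129, 173.
Vte90I cuts after base 4 of each site, so after positions 59, 132, 176.
Circular molecule, 3 cuts → 3 fragments:
  60–132 → 73 bp
  133–176 → 44 bp
  177–188 then 1–59 → 12 + 59 = 71 bp
Sorted largest to smallest: 73, 71, 44 bp.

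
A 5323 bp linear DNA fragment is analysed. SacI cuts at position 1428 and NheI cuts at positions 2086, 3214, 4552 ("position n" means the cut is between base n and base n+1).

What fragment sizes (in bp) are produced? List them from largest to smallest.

Combined cut positions (sorted): 1428, 2086, 3214, 4552.
Linear molecule, 4 cuts → 5 fragments:
  1428 − 0 = 1428 bp
  2086 − 1428 = 658 bp
  3214 − 2086 = 1128 bp
  4552 − 3214 = 1338 bp
  5323 − 4552 = 771 bp
Sorted largest to smallest: 1428, 1338, 1128, 771, 658 bp.

1428, 1338, 1128, 771, 658 bp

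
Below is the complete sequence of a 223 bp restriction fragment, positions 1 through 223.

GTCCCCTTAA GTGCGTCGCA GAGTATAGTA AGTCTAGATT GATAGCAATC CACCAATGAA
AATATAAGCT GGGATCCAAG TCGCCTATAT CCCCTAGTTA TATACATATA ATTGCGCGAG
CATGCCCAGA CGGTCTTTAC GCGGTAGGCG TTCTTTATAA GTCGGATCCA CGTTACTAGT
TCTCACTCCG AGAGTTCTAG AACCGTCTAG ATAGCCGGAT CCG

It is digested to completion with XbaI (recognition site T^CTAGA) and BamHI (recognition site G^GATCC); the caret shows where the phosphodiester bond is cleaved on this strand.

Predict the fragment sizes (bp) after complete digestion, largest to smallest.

XbaI sites (TCTAGA) start at positions 33, 196, 206.
XbaI cuts after the first base of each site, so after positions 33, 196, 206.
BamHI sites (GGATCC) start at positions 72, 164, 217.
BamHI cuts after the first base of each site, so after positions 72, 164, 217.
Combined cut positions: 33, 72, 164, 196, 206, 217.
Linear molecule, 6 cuts → 7 fragments:
  1–33 → 33 bp
  34–72 → 39 bp
  73–164 → 92 bp
  165–196 → 32 bp
  197–206 → 10 bp
  207–217 → 11 bp
  218–223 → 6 bp
Sorted largest to smallest: 92, 39, 33, 32, 11, 10, 6 bp.

92, 39, 33, 32, 11, 10, 6 bp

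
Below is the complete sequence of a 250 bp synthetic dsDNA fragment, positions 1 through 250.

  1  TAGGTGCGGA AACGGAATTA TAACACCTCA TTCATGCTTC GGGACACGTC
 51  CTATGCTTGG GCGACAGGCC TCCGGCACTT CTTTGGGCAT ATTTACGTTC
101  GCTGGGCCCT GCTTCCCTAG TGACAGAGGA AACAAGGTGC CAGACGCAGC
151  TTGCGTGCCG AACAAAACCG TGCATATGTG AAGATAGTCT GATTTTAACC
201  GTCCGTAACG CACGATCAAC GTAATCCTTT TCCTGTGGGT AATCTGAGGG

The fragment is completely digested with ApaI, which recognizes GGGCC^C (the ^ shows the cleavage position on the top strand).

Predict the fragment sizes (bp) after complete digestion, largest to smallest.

142, 108 bp

The ApaI site (GGGCCC) starts at position 104.
ApaI cuts after base 5 of each site (before the last base), so after position 108.
Linear molecule, 1 cut → 2 fragments:
  1–108 → 108 bp
  109–250 → 142 bp
Sorted largest to smallest: 142, 108 bp.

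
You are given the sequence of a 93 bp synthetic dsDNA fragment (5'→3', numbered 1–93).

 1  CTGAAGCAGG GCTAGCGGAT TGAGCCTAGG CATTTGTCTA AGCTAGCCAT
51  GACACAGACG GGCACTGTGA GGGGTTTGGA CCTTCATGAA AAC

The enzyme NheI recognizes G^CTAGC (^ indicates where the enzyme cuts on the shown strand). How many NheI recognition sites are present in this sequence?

2

GCTAGC occurs starting at positions 11, 42.
NheI cuts at 2 sites.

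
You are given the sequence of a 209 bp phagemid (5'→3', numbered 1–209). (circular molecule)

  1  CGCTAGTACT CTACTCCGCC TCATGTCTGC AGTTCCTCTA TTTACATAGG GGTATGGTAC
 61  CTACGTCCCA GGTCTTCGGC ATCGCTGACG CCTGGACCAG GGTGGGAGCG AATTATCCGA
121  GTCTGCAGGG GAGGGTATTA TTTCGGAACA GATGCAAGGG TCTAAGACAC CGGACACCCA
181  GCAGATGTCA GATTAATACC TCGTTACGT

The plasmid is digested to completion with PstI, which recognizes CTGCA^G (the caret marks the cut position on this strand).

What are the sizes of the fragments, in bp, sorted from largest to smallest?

113, 96 bp

PstI sites (CTGCAG) start at positions 27, 123.
PstI cuts after base 5 of each site (before the last base), so after positions 31, 127.
Circular molecule, 2 cuts → 2 fragments:
  32–127 → 96 bp
  128–209 then 1–31 → 82 + 31 = 113 bp
Sorted largest to smallest: 113, 96 bp.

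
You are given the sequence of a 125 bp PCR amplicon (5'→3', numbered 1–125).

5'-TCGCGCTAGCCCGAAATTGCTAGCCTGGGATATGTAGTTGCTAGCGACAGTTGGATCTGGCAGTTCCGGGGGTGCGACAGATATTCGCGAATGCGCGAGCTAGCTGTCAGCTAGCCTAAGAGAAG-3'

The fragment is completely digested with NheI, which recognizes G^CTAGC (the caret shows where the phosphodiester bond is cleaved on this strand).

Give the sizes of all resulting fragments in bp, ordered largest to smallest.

NheI sites (GCTAGC) start at positions 5, 19, 40, 99, 110.
NheI cuts after the first base of each site, so after positions 5, 19, 40, 99, 110.
Linear molecule, 5 cuts → 6 fragments:
  1–5 → 5 bp
  6–19 → 14 bp
  20–40 → 21 bp
  41–99 → 59 bp
  100–110 → 11 bp
  111–125 → 15 bp
Sorted largest to smallest: 59, 21, 15, 14, 11, 5 bp.

59, 21, 15, 14, 11, 5 bp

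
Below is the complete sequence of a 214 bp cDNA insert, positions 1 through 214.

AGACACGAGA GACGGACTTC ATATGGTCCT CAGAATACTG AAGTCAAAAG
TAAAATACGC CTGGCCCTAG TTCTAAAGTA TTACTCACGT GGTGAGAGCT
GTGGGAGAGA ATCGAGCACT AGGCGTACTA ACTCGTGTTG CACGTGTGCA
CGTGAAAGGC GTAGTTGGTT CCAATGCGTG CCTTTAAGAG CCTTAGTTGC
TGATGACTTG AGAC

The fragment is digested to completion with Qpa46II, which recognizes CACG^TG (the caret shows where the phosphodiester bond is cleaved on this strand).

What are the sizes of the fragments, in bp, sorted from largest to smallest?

Qpa46II sites (CACGTG) start at positions 86, 141, 149.
Qpa46II cuts after base 4 of each site, so after positions 89, 144, 152.
Linear molecule, 3 cuts → 4 fragments:
  1–89 → 89 bp
  90–144 → 55 bp
  145–152 → 8 bp
  153–214 → 62 bp
Sorted largest to smallest: 89, 62, 55, 8 bp.

89, 62, 55, 8 bp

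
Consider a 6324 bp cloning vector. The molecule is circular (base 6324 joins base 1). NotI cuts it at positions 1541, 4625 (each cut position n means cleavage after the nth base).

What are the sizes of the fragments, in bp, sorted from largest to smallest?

3240, 3084 bp

Circular molecule, 2 cuts → 2 fragments:
  4625 − 1541 = 3084 bp
  wrap: 6324 − 4625 + 1541 = 3240 bp
Sorted largest to smallest: 3240, 3084 bp.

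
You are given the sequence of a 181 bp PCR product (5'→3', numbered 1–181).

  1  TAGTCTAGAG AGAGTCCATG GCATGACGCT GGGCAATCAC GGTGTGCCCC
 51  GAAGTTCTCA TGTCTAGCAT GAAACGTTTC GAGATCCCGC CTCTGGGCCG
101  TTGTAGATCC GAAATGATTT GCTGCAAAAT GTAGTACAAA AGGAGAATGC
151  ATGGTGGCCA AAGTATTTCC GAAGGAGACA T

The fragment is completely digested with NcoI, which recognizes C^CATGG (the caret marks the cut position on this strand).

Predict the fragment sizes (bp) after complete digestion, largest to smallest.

165, 16 bp

The NcoI site (CCATGG) starts at position 16.
NcoI cuts after the first base of each site, so after position 16.
Linear molecule, 1 cut → 2 fragments:
  1–16 → 16 bp
  17–181 → 165 bp
Sorted largest to smallest: 165, 16 bp.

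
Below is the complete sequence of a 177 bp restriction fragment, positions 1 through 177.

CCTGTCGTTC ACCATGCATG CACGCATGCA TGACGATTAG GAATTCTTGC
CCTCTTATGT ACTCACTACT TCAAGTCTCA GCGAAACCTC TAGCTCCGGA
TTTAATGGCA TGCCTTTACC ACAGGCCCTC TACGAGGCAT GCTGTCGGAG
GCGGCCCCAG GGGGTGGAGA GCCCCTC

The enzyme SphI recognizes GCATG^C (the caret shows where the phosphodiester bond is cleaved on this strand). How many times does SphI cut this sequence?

4

GCATGC occurs starting at positions 16, 24, 108, 137.
SphI cuts at 4 sites.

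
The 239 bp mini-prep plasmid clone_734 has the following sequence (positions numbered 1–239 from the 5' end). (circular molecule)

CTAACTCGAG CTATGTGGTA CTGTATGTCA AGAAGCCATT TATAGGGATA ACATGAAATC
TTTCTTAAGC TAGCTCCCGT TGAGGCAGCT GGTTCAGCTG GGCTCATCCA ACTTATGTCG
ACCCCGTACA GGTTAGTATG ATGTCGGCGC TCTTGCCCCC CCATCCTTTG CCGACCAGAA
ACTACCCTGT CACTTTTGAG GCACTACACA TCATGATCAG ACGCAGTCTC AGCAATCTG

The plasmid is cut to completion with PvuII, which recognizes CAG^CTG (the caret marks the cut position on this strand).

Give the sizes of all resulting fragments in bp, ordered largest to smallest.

230, 9 bp

PvuII sites (CAGCTG) start at positions 86, 95.
PvuII cuts after base 3 of each site, so after positions 88, 97.
Circular molecule, 2 cuts → 2 fragments:
  89–97 → 9 bp
  98–239 then 1–88 → 142 + 88 = 230 bp
Sorted largest to smallest: 230, 9 bp.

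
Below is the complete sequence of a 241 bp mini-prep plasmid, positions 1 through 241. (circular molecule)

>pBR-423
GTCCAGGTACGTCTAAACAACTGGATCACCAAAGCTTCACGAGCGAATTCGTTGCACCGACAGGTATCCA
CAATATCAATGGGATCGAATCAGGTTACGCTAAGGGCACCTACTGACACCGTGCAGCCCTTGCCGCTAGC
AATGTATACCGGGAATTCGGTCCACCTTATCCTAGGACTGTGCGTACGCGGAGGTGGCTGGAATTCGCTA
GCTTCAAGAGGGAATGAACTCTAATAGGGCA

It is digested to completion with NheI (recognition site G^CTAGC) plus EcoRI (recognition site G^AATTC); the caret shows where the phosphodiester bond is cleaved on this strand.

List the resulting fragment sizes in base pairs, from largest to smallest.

NheI sites (GCTAGC) start at positions 135, 207.
NheI cuts after the first base of each site, so after positions 135, 207.
EcoRI sites (GAATTC) start at positions 45, 153, 201.
EcoRI cuts after the first base of each site, so after positions 45, 153, 201.
Combined cut positions: 45, 135, 153, 201, 207.
Circular molecule, 5 cuts → 5 fragments:
  46–135 → 90 bp
  136–153 → 18 bp
  154–201 → 48 bp
  202–207 → 6 bp
  208–241 then 1–45 → 34 + 45 = 79 bp
Sorted largest to smallest: 90, 79, 48, 18, 6 bp.

90, 79, 48, 18, 6 bp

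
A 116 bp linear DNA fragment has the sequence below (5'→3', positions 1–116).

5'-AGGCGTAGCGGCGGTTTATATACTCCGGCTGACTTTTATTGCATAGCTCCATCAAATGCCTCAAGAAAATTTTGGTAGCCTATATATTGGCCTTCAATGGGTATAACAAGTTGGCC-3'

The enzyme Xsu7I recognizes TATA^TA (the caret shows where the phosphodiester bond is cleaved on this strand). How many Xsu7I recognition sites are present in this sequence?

TATATA occurs starting at positions 17, 81.
Xsu7I cuts at 2 sites.

2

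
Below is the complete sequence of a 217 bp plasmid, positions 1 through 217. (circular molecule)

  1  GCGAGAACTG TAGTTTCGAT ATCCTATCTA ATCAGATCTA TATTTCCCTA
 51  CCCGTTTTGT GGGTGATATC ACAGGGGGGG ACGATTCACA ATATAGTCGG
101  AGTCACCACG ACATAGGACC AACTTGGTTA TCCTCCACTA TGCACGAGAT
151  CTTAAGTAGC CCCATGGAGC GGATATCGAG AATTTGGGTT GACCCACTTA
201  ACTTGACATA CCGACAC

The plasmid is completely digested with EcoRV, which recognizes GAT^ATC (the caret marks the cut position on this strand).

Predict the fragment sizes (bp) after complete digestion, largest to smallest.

EcoRV sites (GATATC) start at positions 18, 65, 172.
EcoRV cuts after base 3 of each site, so after positions 20, 67, 174.
Circular molecule, 3 cuts → 3 fragments:
  21–67 → 47 bp
  68–174 → 107 bp
  175–217 then 1–20 → 43 + 20 = 63 bp
Sorted largest to smallest: 107, 63, 47 bp.

107, 63, 47 bp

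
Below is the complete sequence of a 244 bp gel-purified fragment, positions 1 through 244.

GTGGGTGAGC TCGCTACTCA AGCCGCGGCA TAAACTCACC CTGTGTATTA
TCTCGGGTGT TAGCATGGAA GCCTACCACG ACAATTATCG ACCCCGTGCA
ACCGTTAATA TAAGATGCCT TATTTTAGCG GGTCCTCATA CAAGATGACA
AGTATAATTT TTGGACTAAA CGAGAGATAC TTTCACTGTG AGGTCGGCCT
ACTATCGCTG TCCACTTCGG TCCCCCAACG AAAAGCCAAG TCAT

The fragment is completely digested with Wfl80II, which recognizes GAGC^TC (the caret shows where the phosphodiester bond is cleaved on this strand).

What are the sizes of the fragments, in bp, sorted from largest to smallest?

The Wfl80II site (GAGCTC) starts at position 7.
Wfl80II cuts after base 4 of each site, so after position 10.
Linear molecule, 1 cut → 2 fragments:
  1–10 → 10 bp
  11–244 → 234 bp
Sorted largest to smallest: 234, 10 bp.

234, 10 bp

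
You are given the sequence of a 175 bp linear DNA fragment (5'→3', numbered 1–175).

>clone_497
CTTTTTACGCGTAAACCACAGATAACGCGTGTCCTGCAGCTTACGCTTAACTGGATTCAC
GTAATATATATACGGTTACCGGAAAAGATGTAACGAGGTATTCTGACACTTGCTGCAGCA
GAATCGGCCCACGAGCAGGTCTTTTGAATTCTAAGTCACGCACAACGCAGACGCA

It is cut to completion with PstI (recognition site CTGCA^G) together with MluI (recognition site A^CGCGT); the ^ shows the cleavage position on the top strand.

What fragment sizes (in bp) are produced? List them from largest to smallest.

79, 58, 18, 13, 7 bp

PstI sites (CTGCAG) start at positions 34, 113.
PstI cuts after base 5 of each site (before the last base), so after positions 38, 117.
MluI sites (ACGCGT) start at positions 7, 25.
MluI cuts after the first base of each site, so after positions 7, 25.
Combined cut positions: 7, 25, 38, 117.
Linear molecule, 4 cuts → 5 fragments:
  1–7 → 7 bp
  8–25 → 18 bp
  26–38 → 13 bp
  39–117 → 79 bp
  118–175 → 58 bp
Sorted largest to smallest: 79, 58, 18, 13, 7 bp.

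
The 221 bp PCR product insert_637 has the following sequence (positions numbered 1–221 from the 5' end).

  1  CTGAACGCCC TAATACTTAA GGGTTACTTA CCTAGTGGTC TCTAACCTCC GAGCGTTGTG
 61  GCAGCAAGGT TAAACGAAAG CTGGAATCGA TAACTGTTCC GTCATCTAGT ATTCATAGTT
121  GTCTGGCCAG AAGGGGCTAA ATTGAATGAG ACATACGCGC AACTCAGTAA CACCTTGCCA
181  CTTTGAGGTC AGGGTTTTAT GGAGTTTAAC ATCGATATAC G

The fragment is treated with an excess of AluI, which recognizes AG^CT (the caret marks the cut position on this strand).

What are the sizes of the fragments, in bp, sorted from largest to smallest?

141, 80 bp

The AluI site (AGCT) starts at position 79.
AluI cuts after base 2 of each site, so after position 80.
Linear molecule, 1 cut → 2 fragments:
  1–80 → 80 bp
  81–221 → 141 bp
Sorted largest to smallest: 141, 80 bp.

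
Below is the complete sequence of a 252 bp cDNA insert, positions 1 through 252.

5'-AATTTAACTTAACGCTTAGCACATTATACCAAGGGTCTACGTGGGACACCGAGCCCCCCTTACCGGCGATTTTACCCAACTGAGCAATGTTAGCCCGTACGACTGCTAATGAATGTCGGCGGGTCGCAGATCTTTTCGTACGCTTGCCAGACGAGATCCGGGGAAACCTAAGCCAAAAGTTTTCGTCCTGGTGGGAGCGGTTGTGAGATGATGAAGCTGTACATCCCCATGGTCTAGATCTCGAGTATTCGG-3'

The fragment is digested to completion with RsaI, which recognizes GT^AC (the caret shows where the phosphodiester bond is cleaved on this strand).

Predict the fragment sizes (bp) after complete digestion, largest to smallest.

RsaI sites (GTAC) start at positions 97, 138, 219.
RsaI cuts after base 2 of each site, so after positions 98, 139, 220.
Linear molecule, 3 cuts → 4 fragments:
  1–98 → 98 bp
  99–139 → 41 bp
  140–220 → 81 bp
  221–252 → 32 bp
Sorted largest to smallest: 98, 81, 41, 32 bp.

98, 81, 41, 32 bp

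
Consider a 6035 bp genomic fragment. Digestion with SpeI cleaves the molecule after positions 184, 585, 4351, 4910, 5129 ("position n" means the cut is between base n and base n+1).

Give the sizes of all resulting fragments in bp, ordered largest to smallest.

3766, 906, 559, 401, 219, 184 bp

Linear molecule, 5 cuts → 6 fragments:
  184 − 0 = 184 bp
  585 − 184 = 401 bp
  4351 − 585 = 3766 bp
  4910 − 4351 = 559 bp
  5129 − 4910 = 219 bp
  6035 − 5129 = 906 bp
Sorted largest to smallest: 3766, 906, 559, 401, 219, 184 bp.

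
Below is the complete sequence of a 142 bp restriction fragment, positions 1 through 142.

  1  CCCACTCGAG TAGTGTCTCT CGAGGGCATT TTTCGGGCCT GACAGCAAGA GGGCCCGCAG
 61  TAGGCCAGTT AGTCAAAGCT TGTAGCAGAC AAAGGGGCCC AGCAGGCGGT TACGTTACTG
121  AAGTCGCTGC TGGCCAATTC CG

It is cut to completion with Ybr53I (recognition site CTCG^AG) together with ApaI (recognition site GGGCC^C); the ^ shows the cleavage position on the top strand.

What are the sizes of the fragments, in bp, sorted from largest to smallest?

44, 43, 33, 14, 8 bp

Ybr53I sites (CTCGAG) start at positions 5, 19.
Ybr53I cuts after base 4 of each site, so after positions 8, 22.
ApaI sites (GGGCCC) start at positions 51, 95.
ApaI cuts after base 5 of each site (before the last base), so after positions 55, 99.
Combined cut positions: 8, 22, 55, 99.
Linear molecule, 4 cuts → 5 fragments:
  1–8 → 8 bp
  9–22 → 14 bp
  23–55 → 33 bp
  56–99 → 44 bp
  100–142 → 43 bp
Sorted largest to smallest: 44, 43, 33, 14, 8 bp.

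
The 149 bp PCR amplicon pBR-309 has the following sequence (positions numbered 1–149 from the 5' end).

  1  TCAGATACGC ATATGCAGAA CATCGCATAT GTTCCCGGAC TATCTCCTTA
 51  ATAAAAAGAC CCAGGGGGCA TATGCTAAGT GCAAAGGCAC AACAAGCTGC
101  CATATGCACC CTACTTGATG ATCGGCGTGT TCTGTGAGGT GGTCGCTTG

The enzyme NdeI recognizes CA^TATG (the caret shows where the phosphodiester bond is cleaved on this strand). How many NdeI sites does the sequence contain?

CATATG occurs starting at positions 10, 26, 69, 101.
NdeI cuts at 4 sites.

4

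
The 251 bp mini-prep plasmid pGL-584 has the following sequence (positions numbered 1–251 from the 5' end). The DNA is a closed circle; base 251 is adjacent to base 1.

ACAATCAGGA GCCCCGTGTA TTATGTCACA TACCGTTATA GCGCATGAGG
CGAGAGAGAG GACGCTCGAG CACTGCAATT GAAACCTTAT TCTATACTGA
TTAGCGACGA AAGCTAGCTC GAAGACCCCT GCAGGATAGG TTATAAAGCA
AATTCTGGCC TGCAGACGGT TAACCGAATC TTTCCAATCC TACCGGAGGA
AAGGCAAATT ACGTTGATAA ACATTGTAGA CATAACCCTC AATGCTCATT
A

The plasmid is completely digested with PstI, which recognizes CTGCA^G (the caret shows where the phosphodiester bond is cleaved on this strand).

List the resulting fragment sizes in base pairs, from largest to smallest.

220, 31 bp

PstI sites (CTGCAG) start at positions 129, 160.
PstI cuts after base 5 of each site (before the last base), so after positions 133, 164.
Circular molecule, 2 cuts → 2 fragments:
  134–164 → 31 bp
  165–251 then 1–133 → 87 + 133 = 220 bp
Sorted largest to smallest: 220, 31 bp.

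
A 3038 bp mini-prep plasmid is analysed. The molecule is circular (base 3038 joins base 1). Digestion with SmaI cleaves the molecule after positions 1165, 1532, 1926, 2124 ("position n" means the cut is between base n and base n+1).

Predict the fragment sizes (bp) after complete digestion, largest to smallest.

Circular molecule, 4 cuts → 4 fragments:
  1532 − 1165 = 367 bp
  1926 − 1532 = 394 bp
  2124 − 1926 = 198 bp
  wrap: 3038 − 2124 + 1165 = 2079 bp
Sorted largest to smallest: 2079, 394, 367, 198 bp.

2079, 394, 367, 198 bp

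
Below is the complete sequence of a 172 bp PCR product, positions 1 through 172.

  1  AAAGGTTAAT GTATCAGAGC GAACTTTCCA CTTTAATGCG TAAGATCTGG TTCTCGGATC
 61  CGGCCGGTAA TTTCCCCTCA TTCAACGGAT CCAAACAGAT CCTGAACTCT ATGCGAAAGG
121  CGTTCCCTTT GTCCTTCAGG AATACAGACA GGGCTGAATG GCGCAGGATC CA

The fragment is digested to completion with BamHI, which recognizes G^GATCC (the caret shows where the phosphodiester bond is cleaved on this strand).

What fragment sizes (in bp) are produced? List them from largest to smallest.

79, 56, 31, 6 bp

BamHI sites (GGATCC) start at positions 56, 87, 166.
BamHI cuts after the first base of each site, so after positions 56, 87, 166.
Linear molecule, 3 cuts → 4 fragments:
  1–56 → 56 bp
  57–87 → 31 bp
  88–166 → 79 bp
  167–172 → 6 bp
Sorted largest to smallest: 79, 56, 31, 6 bp.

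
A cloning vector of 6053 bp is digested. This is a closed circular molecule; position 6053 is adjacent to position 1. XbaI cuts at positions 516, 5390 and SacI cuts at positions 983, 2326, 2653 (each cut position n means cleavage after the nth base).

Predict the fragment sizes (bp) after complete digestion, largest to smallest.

2737, 1343, 1179, 467, 327 bp

Combined cut positions (sorted): 516, 983, 2326, 2653, 5390.
Circular molecule, 5 cuts → 5 fragments:
  983 − 516 = 467 bp
  2326 − 983 = 1343 bp
  2653 − 2326 = 327 bp
  5390 − 2653 = 2737 bp
  wrap: 6053 − 5390 + 516 = 1179 bp
Sorted largest to smallest: 2737, 1343, 1179, 467, 327 bp.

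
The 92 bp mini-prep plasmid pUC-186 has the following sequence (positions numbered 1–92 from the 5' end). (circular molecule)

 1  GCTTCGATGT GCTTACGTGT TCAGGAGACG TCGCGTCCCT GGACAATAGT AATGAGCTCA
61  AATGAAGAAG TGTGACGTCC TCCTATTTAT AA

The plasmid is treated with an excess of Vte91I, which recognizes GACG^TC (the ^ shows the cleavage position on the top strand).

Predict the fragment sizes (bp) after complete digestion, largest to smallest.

47, 45 bp

Vte91I sites (GACGTC) start at positions 27, 74.
Vte91I cuts after base 4 of each site, so after positions 30, 77.
Circular molecule, 2 cuts → 2 fragments:
  31–77 → 47 bp
  78–92 then 1–30 → 15 + 30 = 45 bp
Sorted largest to smallest: 47, 45 bp.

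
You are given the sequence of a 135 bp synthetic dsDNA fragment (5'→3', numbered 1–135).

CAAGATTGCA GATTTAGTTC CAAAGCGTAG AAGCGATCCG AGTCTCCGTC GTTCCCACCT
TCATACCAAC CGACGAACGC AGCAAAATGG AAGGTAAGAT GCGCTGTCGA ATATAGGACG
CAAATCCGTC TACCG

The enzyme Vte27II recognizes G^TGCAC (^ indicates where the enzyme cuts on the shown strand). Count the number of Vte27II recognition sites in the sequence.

0

No occurrence of GTGCAC is present in the sequence.
Vte27II does not cut: 0 sites.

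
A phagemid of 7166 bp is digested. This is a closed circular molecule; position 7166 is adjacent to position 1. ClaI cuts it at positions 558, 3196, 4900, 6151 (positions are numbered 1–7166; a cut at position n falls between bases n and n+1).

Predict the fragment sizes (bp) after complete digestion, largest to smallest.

2638, 1704, 1573, 1251 bp

Circular molecule, 4 cuts → 4 fragments:
  3196 − 558 = 2638 bp
  4900 − 3196 = 1704 bp
  6151 − 4900 = 1251 bp
  wrap: 7166 − 6151 + 558 = 1573 bp
Sorted largest to smallest: 2638, 1704, 1573, 1251 bp.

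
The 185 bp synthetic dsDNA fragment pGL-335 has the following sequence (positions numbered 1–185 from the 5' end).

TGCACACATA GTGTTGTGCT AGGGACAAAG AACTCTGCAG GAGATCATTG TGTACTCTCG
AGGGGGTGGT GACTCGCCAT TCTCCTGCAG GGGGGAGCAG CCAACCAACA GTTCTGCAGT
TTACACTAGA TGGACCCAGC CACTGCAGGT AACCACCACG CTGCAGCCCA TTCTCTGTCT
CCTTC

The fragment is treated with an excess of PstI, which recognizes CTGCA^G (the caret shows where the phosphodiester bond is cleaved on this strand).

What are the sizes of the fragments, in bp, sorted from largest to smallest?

50, 39, 29, 29, 20, 18 bp

PstI sites (CTGCAG) start at positions 35, 85, 114, 143, 161.
PstI cuts after base 5 of each site (before the last base), so after positions 39, 89, 118, 147, 165.
Linear molecule, 5 cuts → 6 fragments:
  1–39 → 39 bp
  40–89 → 50 bp
  90–118 → 29 bp
  119–147 → 29 bp
  148–165 → 18 bp
  166–185 → 20 bp
Sorted largest to smallest: 50, 39, 29, 29, 20, 18 bp.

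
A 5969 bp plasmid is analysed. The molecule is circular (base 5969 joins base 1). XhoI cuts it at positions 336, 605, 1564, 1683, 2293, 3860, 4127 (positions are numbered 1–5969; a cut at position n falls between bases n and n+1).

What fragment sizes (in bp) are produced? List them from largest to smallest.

Circular molecule, 7 cuts → 7 fragments:
  605 − 336 = 269 bp
  1564 − 605 = 959 bp
  1683 − 1564 = 119 bp
  2293 − 1683 = 610 bp
  3860 − 2293 = 1567 bp
  4127 − 3860 = 267 bp
  wrap: 5969 − 4127 + 336 = 2178 bp
Sorted largest to smallest: 2178, 1567, 959, 610, 269, 267, 119 bp.

2178, 1567, 959, 610, 269, 267, 119 bp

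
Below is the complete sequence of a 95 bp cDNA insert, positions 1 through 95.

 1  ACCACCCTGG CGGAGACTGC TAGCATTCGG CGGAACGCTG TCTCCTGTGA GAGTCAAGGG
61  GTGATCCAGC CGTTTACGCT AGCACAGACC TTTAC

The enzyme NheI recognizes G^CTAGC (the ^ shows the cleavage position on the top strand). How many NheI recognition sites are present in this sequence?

2

GCTAGC occurs starting at positions 19, 78.
NheI cuts at 2 sites.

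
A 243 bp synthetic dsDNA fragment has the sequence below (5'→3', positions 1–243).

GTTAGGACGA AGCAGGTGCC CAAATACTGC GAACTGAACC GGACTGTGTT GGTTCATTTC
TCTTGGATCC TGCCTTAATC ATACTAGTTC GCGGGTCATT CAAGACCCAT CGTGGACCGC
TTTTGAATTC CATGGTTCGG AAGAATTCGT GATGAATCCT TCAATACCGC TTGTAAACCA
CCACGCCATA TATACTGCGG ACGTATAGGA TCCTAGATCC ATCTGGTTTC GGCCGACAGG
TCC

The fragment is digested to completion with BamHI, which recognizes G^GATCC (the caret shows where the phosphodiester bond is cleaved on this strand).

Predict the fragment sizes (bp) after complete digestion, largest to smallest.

BamHI sites (GGATCC) start at positions 65, 208.
BamHI cuts after the first base of each site, so after positions 65, 208.
Linear molecule, 2 cuts → 3 fragments:
  1–65 → 65 bp
  66–208 → 143 bp
  209–243 → 35 bp
Sorted largest to smallest: 143, 65, 35 bp.

143, 65, 35 bp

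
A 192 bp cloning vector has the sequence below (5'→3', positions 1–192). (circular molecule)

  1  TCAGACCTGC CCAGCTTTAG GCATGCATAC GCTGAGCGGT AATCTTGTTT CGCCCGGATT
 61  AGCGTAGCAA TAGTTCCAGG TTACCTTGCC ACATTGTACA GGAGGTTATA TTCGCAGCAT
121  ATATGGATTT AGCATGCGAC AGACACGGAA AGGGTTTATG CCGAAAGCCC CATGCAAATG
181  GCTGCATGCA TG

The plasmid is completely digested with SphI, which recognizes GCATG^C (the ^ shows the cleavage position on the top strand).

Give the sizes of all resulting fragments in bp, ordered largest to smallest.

SphI sites (GCATGC) start at positions 21, 132, 184.
SphI cuts after base 5 of each site (before the last base), so after positions 25, 136, 188.
Circular molecule, 3 cuts → 3 fragments:
  26–136 → 111 bp
  137–188 → 52 bp
  189–192 then 1–25 → 4 + 25 = 29 bp
Sorted largest to smallest: 111, 52, 29 bp.

111, 52, 29 bp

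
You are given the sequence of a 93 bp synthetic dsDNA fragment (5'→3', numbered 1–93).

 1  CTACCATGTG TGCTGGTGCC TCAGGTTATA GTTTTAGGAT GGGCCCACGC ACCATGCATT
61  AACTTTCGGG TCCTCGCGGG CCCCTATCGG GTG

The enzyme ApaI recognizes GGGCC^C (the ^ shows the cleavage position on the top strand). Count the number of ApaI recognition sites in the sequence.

2

GGGCCC occurs starting at positions 41, 78.
ApaI cuts at 2 sites.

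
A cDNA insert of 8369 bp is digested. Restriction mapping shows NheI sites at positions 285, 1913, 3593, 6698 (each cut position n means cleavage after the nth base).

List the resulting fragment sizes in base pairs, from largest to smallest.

Linear molecule, 4 cuts → 5 fragments:
  285 − 0 = 285 bp
  1913 − 285 = 1628 bp
  3593 − 1913 = 1680 bp
  6698 − 3593 = 3105 bp
  8369 − 6698 = 1671 bp
Sorted largest to smallest: 3105, 1680, 1671, 1628, 285 bp.

3105, 1680, 1671, 1628, 285 bp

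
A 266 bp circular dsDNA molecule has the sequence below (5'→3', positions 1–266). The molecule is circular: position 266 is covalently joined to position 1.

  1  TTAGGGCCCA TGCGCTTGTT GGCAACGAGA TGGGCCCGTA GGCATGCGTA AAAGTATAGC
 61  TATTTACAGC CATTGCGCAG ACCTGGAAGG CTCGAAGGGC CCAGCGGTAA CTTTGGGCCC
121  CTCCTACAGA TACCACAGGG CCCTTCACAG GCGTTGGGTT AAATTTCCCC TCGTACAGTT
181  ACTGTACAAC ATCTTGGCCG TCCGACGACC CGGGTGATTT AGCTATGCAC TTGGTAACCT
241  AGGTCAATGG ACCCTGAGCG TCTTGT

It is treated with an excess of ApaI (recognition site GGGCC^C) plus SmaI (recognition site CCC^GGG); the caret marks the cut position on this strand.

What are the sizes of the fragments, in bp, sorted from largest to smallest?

69, 65, 63, 28, 23, 18 bp

ApaI sites (GGGCCC) start at positions 4, 32, 97, 115, 138.
ApaI cuts after base 5 of each site (before the last base), so after positions 8, 36, 101, 119, 142.
The SmaI site (CCCGGG) starts at position 209.
SmaI cuts after base 3 of each site, so after position 211.
Combined cut positions: 8, 36, 101, 119, 142, 211.
Circular molecule, 6 cuts → 6 fragments:
  9–36 → 28 bp
  37–101 → 65 bp
  102–119 → 18 bp
  120–142 → 23 bp
  143–211 → 69 bp
  212–266 then 1–8 → 55 + 8 = 63 bp
Sorted largest to smallest: 69, 65, 63, 28, 23, 18 bp.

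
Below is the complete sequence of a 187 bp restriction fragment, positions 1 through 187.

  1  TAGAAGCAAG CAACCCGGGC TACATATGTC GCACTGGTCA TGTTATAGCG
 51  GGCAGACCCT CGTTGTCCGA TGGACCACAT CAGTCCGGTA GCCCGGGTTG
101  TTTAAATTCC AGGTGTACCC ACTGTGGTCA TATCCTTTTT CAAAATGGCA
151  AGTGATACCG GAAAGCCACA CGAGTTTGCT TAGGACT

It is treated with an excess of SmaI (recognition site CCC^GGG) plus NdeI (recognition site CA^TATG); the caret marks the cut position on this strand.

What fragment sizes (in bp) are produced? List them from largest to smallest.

SmaI sites (CCCGGG) start at positions 14, 92.
SmaI cuts after base 3 of each site, so after positions 16, 94.
The NdeI site (CATATG) starts at position 23.
NdeI cuts after base 2 of each site, so after position 24.
Combined cut positions: 16, 24, 94.
Linear molecule, 3 cuts → 4 fragments:
  1–16 → 16 bp
  17–24 → 8 bp
  25–94 → 70 bp
  95–187 → 93 bp
Sorted largest to smallest: 93, 70, 16, 8 bp.

93, 70, 16, 8 bp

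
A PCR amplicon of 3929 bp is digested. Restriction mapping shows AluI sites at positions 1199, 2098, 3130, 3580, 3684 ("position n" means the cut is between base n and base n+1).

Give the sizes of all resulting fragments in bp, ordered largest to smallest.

Linear molecule, 5 cuts → 6 fragments:
  1199 − 0 = 1199 bp
  2098 − 1199 = 899 bp
  3130 − 2098 = 1032 bp
  3580 − 3130 = 450 bp
  3684 − 3580 = 104 bp
  3929 − 3684 = 245 bp
Sorted largest to smallest: 1199, 1032, 899, 450, 245, 104 bp.

1199, 1032, 899, 450, 245, 104 bp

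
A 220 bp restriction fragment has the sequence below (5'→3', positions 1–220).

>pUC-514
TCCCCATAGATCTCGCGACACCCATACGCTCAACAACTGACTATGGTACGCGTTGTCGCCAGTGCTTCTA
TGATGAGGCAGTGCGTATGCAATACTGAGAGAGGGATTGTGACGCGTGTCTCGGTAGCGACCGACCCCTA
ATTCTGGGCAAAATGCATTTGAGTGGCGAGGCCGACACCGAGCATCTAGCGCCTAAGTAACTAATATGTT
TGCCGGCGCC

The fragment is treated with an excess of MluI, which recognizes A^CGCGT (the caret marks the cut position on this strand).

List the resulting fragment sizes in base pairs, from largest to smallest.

108, 64, 48 bp

MluI sites (ACGCGT) start at positions 48, 112.
MluI cuts after the first base of each site, so after positions 48, 112.
Linear molecule, 2 cuts → 3 fragments:
  1–48 → 48 bp
  49–112 → 64 bp
  113–220 → 108 bp
Sorted largest to smallest: 108, 64, 48 bp.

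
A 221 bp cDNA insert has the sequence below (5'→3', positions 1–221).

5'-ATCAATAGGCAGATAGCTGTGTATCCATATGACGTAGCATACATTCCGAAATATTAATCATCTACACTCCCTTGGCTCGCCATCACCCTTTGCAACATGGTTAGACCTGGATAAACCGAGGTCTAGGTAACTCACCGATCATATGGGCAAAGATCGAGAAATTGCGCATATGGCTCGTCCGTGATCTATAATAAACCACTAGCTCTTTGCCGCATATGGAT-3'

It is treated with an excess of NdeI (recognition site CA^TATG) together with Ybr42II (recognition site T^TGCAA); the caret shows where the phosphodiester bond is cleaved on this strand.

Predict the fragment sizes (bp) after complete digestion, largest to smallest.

63, 51, 46, 27, 27, 7 bp

NdeI sites (CATATG) start at positions 26, 140, 167, 213.
NdeI cuts after base 2 of each site, so after positions 27, 141, 168, 214.
The Ybr42II site (TTGCAA) starts at position 90.
Ybr42II cuts after the first base of each site, so after position 90.
Combined cut positions: 27, 90, 141, 168, 214.
Linear molecule, 5 cuts → 6 fragments:
  1–27 → 27 bp
  28–90 → 63 bp
  91–141 → 51 bp
  142–168 → 27 bp
  169–214 → 46 bp
  215–221 → 7 bp
Sorted largest to smallest: 63, 51, 46, 27, 27, 7 bp.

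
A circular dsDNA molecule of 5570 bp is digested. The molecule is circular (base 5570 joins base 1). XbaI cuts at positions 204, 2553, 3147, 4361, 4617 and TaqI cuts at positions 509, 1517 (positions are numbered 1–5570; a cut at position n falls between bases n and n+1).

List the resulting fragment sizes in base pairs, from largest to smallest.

Combined cut positions (sorted): 204, 509, 1517, 2553, 3147, 4361, 4617.
Circular molecule, 7 cuts → 7 fragments:
  509 − 204 = 305 bp
  1517 − 509 = 1008 bp
  2553 − 1517 = 1036 bp
  3147 − 2553 = 594 bp
  4361 − 3147 = 1214 bp
  4617 − 4361 = 256 bp
  wrap: 5570 − 4617 + 204 = 1157 bp
Sorted largest to smallest: 1214, 1157, 1036, 1008, 594, 305, 256 bp.

1214, 1157, 1036, 1008, 594, 305, 256 bp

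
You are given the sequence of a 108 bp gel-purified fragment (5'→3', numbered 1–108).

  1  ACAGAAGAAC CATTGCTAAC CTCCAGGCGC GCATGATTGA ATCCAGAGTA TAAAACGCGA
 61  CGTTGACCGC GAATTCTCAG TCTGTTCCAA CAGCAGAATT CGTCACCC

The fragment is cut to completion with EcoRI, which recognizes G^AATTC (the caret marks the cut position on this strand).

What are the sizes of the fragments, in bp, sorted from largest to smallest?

EcoRI sites (GAATTC) start at positions 71, 96.
EcoRI cuts after the first base of each site, so after positions 71, 96.
Linear molecule, 2 cuts → 3 fragments:
  1–71 → 71 bp
  72–96 → 25 bp
  97–108 → 12 bp
Sorted largest to smallest: 71, 25, 12 bp.

71, 25, 12 bp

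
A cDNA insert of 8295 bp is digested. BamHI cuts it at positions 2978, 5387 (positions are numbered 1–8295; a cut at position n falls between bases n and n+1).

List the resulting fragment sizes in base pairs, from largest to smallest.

Linear molecule, 2 cuts → 3 fragments:
  2978 − 0 = 2978 bp
  5387 − 2978 = 2409 bp
  8295 − 5387 = 2908 bp
Sorted largest to smallest: 2978, 2908, 2409 bp.

2978, 2908, 2409 bp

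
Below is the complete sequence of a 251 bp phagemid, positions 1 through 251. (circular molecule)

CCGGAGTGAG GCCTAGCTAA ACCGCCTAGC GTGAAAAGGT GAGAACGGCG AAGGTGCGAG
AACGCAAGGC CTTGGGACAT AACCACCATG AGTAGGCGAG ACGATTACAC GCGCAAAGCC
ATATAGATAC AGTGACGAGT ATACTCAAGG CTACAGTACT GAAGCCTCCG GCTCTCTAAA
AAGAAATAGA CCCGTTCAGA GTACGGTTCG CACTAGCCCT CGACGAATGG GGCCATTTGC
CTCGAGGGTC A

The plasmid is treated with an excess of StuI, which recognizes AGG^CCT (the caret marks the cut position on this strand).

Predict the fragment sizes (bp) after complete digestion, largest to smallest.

193, 58 bp

StuI sites (AGGCCT) start at positions 9, 67.
StuI cuts after base 3 of each site, so after positions 11, 69.
Circular molecule, 2 cuts → 2 fragments:
  12–69 → 58 bp
  70–251 then 1–11 → 182 + 11 = 193 bp
Sorted largest to smallest: 193, 58 bp.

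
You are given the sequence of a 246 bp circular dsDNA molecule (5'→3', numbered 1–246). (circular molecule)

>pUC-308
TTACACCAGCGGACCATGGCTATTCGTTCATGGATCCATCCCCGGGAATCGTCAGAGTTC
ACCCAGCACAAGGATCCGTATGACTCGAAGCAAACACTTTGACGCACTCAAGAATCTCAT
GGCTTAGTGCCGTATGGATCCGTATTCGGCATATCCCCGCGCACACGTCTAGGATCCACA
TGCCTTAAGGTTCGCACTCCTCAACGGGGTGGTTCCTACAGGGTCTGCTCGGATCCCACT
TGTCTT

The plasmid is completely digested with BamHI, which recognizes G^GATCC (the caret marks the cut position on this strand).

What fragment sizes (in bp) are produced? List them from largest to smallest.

BamHI sites (GGATCC) start at positions 32, 72, 136, 172, 231.
BamHI cuts after the first base of each site, so after positions 32, 72, 136, 172, 231.
Circular molecule, 5 cuts → 5 fragments:
  33–72 → 40 bp
  73–136 → 64 bp
  137–172 → 36 bp
  173–231 → 59 bp
  232–246 then 1–32 → 15 + 32 = 47 bp
Sorted largest to smallest: 64, 59, 47, 40, 36 bp.

64, 59, 47, 40, 36 bp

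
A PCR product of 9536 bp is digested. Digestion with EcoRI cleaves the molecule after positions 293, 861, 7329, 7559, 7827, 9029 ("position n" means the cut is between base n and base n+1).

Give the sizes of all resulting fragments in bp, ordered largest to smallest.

Linear molecule, 6 cuts → 7 fragments:
  293 − 0 = 293 bp
  861 − 293 = 568 bp
  7329 − 861 = 6468 bp
  7559 − 7329 = 230 bp
  7827 − 7559 = 268 bp
  9029 − 7827 = 1202 bp
  9536 − 9029 = 507 bp
Sorted largest to smallest: 6468, 1202, 568, 507, 293, 268, 230 bp.

6468, 1202, 568, 507, 293, 268, 230 bp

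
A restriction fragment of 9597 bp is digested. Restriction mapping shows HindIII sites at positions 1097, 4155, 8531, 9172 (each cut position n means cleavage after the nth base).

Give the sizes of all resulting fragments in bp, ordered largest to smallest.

Linear molecule, 4 cuts → 5 fragments:
  1097 − 0 = 1097 bp
  4155 − 1097 = 3058 bp
  8531 − 4155 = 4376 bp
  9172 − 8531 = 641 bp
  9597 − 9172 = 425 bp
Sorted largest to smallest: 4376, 3058, 1097, 641, 425 bp.

4376, 3058, 1097, 641, 425 bp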